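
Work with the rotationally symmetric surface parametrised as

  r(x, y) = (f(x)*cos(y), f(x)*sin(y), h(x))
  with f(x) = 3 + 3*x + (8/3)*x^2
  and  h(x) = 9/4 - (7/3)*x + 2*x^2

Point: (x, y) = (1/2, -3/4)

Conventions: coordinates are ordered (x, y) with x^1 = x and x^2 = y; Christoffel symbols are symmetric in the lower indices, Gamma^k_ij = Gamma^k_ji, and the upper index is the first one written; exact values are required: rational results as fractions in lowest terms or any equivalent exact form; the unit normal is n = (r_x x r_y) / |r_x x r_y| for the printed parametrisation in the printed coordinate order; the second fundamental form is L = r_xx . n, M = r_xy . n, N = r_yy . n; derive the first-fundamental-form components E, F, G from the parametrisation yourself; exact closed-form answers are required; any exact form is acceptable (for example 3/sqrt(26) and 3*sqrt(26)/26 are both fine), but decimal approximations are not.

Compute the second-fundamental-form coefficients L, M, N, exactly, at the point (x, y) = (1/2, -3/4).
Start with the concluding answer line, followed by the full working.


Answer: L = 22*sqrt(290)/87, M = 0, N = -31*sqrt(290)/1740

f = 31/6, f' = 17/3, f'' = 16/3, h' = -1/3, h'' = 4
E = 290/9, F = 0, G = 961/36; answer radicand W^2 = 290/9
unnormalised second-form numerators: l = 220/9, m = 0, n = -31/18; L = l/sqrt(290/9), and similarly M = m/sqrt(W^2), N = n/sqrt(W^2)


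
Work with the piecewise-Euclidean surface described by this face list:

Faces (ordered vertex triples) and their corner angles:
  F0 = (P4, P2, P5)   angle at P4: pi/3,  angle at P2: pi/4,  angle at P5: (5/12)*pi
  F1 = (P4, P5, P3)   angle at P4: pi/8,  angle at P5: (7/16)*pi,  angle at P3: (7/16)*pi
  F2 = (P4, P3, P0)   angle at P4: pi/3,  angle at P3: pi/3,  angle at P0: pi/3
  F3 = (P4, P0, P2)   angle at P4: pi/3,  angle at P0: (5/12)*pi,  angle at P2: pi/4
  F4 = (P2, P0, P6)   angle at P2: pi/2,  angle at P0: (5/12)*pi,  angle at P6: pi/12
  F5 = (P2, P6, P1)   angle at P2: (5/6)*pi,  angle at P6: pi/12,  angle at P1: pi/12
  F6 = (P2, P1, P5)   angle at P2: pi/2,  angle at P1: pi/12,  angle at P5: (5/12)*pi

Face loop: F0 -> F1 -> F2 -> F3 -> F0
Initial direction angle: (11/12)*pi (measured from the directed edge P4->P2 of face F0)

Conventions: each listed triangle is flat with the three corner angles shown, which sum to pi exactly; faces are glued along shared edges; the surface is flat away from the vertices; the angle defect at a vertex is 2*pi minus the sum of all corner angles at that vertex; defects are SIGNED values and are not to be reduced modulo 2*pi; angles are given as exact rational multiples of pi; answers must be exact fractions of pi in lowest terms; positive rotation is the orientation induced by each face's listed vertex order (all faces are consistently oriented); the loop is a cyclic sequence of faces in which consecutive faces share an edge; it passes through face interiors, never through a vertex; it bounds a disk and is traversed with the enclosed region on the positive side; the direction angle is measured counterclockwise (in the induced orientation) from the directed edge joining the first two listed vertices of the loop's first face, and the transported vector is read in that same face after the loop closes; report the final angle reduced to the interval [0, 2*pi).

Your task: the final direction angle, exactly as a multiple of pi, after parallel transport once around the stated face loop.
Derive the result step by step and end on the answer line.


enclosed vertex P4: corner angles sum to (9/8)*pi, defect = 2*pi - (9/8)*pi = (7/8)*pi
the final direction is the initial angle plus the enclosed defects, taken mod 2*pi in the induced orientation
final angle = (11/12)*pi + (7/8)*pi = (43/24)*pi (mod 2*pi)

Answer: final direction angle = (43/24)*pi


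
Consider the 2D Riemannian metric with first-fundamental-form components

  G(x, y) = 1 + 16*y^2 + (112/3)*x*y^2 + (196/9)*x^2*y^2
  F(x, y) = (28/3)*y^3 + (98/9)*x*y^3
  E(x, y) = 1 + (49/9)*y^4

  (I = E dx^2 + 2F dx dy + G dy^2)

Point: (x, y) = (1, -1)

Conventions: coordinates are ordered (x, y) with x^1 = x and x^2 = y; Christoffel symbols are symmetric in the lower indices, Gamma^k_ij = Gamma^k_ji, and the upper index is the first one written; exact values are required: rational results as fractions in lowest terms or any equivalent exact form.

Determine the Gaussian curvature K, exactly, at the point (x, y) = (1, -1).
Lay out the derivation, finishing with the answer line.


E = 58/9, F = -182/9, G = 685/9, EG - F^2 = 734/9 at the point
E_x = 0, E_y = -196/9, F_x = -98/9, F_y = 182/3, G_x = 728/9, G_y = -1352/9
E_yy = 196/3, F_xy = 98/3, G_xx = 392/9
Using the Brioschi determinant formula for K from the metric derivatives:
M1 = [[-E_yy/2 + F_xy - G_xx/2, E_x/2, F_x - E_y/2], [F_y - G_x/2, E, F], [G_y/2, F, G]] = [[-196/9, 0, 0], [182/9, 58/9, -182/9], [-676/9, -182/9, 685/9]]; det M1 = -143864/81
M2 = [[0, E_y/2, G_x/2], [E_y/2, E, F], [G_x/2, F, G]] = [[0, -98/9, 364/9], [-98/9, 58/9, -182/9], [364/9, -182/9, 685/9]]; det M2 = -142100/81
det M1 - det M2 = -196/9; K = -196/9 / (734/9)^2 = -441/134689

Answer: K = -441/134689


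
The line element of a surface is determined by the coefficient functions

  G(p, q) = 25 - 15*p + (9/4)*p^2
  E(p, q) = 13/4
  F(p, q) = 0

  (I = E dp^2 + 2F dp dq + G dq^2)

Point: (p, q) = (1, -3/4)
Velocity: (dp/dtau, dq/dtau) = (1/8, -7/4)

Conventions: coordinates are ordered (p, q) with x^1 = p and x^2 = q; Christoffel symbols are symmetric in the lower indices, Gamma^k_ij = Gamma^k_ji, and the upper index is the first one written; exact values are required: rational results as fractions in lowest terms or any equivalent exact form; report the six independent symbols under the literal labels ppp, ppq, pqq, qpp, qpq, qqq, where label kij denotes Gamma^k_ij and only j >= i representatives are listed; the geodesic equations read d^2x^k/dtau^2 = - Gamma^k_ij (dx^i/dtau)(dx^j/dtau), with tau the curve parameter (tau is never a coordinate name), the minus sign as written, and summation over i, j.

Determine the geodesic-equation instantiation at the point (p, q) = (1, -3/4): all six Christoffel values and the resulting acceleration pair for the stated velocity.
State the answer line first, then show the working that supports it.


Answer: Gamma_ppp = 0, Gamma_ppq = 0, Gamma_pqq = 21/13, Gamma_qpp = 0, Gamma_qpq = -3/7, Gamma_qqq = 0; accelerations (d^2p/dtau^2, d^2q/dtau^2) = (-1029/208, -3/16)

E = 13/4, F = 0, G = 49/4 at the point
E_p = 0, E_q = 0, F_p = 0, F_q = 0, G_p = -21/2, G_q = 0
EG - F^2 = 637/16;  g^inv = (16/637) * [[49/4, 0], [0, 13/4]]
first-kind symbols [ij,l] = (1/2)(d_i g_jl + d_j g_il - d_l g_ij): [pp,p] = E_p/2 = 0, [pp,q] = F_p - E_q/2 = 0, [pq,p] = E_q/2 = 0, [pq,q] = G_p/2 = -21/4, [qq,p] = F_q - G_p/2 = 21/4, [qq,q] = G_q/2 = 0
Gamma^p_ij = (G*[ij,p] - F*[ij,q])/(EG - F^2), Gamma^q_ij = (E*[ij,q] - F*[ij,p])/(EG - F^2)
Gamma_ppp = 0, Gamma_ppq = 0, Gamma_pqq = 21/13, Gamma_qpp = 0, Gamma_qpq = -3/7, Gamma_qqq = 0
d^2p/dtau^2 = -(Gamma_ppp*(1/8)^2 + 2*Gamma_ppq*(1/8)*(-7/4) + Gamma_pqq*(-7/4)^2) = -1029/208
d^2q/dtau^2 = -(Gamma_qpp*(1/8)^2 + 2*Gamma_qpq*(1/8)*(-7/4) + Gamma_qqq*(-7/4)^2) = -3/16


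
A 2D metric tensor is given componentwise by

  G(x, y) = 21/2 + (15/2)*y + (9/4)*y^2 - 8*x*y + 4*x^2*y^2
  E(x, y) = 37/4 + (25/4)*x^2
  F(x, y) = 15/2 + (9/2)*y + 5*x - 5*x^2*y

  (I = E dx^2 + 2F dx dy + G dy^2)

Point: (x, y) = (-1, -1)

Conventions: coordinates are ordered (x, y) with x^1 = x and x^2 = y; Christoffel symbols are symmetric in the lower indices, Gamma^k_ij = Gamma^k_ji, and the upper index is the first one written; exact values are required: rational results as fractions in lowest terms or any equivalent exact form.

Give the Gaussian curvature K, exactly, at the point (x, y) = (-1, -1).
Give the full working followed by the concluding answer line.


E = 31/2, F = 3, G = 5/4, EG - F^2 = 83/8 at the point
E_x = -25/2, E_y = 0, F_x = -5, F_y = -1/2, G_x = 0, G_y = 3
E_yy = 0, F_xy = 10, G_xx = 8
K follows from Brioschi's formula, (det M1 - det M2)/(EG - F^2)^2.
M1 = [[-E_yy/2 + F_xy - G_xx/2, E_x/2, F_x - E_y/2], [F_y - G_x/2, E, F], [G_y/2, F, G]] = [[6, -25/4, -5], [-1/2, 31/2, 3], [3/2, 3, 5/4]]; det M1 = 4927/32
M2 = [[0, E_y/2, G_x/2], [E_y/2, E, F], [G_x/2, F, G]] = [[0, 0, 0], [0, 31/2, 3], [0, 3, 5/4]]; det M2 = 0
det M1 - det M2 = 4927/32; K = 4927/32 / (83/8)^2 = 9854/6889

Answer: K = 9854/6889


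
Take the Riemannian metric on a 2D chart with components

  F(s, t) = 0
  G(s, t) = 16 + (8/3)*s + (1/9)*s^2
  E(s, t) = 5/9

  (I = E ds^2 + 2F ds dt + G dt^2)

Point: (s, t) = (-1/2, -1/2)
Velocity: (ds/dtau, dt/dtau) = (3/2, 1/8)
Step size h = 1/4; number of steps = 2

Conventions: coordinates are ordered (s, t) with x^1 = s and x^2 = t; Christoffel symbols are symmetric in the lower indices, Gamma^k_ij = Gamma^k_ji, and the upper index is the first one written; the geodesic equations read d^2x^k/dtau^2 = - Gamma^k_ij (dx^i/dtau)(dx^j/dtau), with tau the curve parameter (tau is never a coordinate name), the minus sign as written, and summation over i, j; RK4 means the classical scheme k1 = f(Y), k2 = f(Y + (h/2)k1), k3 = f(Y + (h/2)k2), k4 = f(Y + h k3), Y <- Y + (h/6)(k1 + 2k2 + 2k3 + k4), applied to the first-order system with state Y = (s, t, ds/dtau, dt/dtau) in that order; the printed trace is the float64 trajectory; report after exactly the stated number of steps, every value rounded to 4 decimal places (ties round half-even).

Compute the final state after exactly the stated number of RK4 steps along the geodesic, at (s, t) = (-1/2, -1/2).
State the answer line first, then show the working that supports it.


Answer: s = 0.2542, t = -0.4413, ds/dtau = 1.5163, dt/dtau = 0.1101

f(Y) = (ds/dtau, dt/dtau, -Gamma^s_ij Y'^i Y'^j, -Gamma^t_ij Y'^i Y'^j) with the Gammas evaluated at the stage position; h = 0.250000; intermediate values shown to 6 dp
step 0: s = -0.5000, t = -0.5000, ds/dtau = 1.5000, dt/dtau = 0.1250
step 1:
  k1: at (s, t) = (-0.500000, -0.500000), (ds/dtau, dt/dtau) = (1.500000, 0.125000); Gamma_sss = 0.000000, Gamma_sst = 0.000000, Gamma_stt = -2.300000, Gamma_tss = 0.000000, Gamma_tst = 0.086957, Gamma_ttt = 0.000000; k1 = (1.500000, 0.125000, 0.035937, -0.032609)
  k2: at (s, t) = (-0.312500, -0.484375), (ds/dtau, dt/dtau) = (1.504492, 0.120924); Gamma_sss = 0.000000, Gamma_sst = 0.000000, Gamma_stt = -2.337500, Gamma_tss = 0.000000, Gamma_tst = 0.085561, Gamma_ttt = 0.000000; k2 = (1.504492, 0.120924, 0.034180, -0.031132)
  k3: at (s, t) = (-0.311938, -0.484885), (ds/dtau, dt/dtau) = (1.504273, 0.121108); Gamma_sss = 0.000000, Gamma_sst = 0.000000, Gamma_stt = -2.337612, Gamma_tss = 0.000000, Gamma_tst = 0.085557, Gamma_ttt = 0.000000; k3 = (1.504273, 0.121108, 0.034286, -0.031174)
  k4: at (s, t) = (-0.123932, -0.469723), (ds/dtau, dt/dtau) = (1.508572, 0.117207); Gamma_sss = 0.000000, Gamma_sst = 0.000000, Gamma_stt = -2.375214, Gamma_tss = 0.000000, Gamma_tst = 0.084203, Gamma_ttt = 0.000000; k4 = (1.508572, 0.117207, 0.032629, -0.029777)
  Y <- Y + (h/6)(k1 + 2k2 + 2k3 + k4): s = -0.1239, t = -0.4697, ds/dtau = 1.5086, dt/dtau = 0.1172
step 2:
  k1: at (s, t) = (-0.123912, -0.469739), (ds/dtau, dt/dtau) = (1.508563, 0.117208); Gamma_sss = 0.000000, Gamma_sst = 0.000000, Gamma_stt = -2.375218, Gamma_tss = 0.000000, Gamma_tst = 0.084203, Gamma_ttt = 0.000000; k1 = (1.508563, 0.117208, 0.032630, -0.029777)
  k2: at (s, t) = (0.064658, -0.455088), (ds/dtau, dt/dtau) = (1.512641, 0.113486); Gamma_sss = 0.000000, Gamma_sst = 0.000000, Gamma_stt = -2.412932, Gamma_tss = 0.000000, Gamma_tst = 0.082887, Gamma_ttt = 0.000000; k2 = (1.512641, 0.113486, 0.031077, -0.028457)
  k3: at (s, t) = (0.065168, -0.455553), (ds/dtau, dt/dtau) = (1.512447, 0.113651); Gamma_sss = 0.000000, Gamma_sst = 0.000000, Gamma_stt = -2.413034, Gamma_tss = 0.000000, Gamma_tst = 0.082883, Gamma_ttt = 0.000000; k3 = (1.512447, 0.113651, 0.031168, -0.028494)
  k4: at (s, t) = (0.254199, -0.441326), (ds/dtau, dt/dtau) = (1.516355, 0.110085); Gamma_sss = 0.000000, Gamma_sst = 0.000000, Gamma_stt = -2.450840, Gamma_tss = 0.000000, Gamma_tst = 0.081605, Gamma_ttt = 0.000000; k4 = (1.516355, 0.110085, 0.029701, -0.027244)
  Y <- Y + (h/6)(k1 + 2k2 + 2k3 + k4): s = 0.2542, t = -0.4413, ds/dtau = 1.5163, dt/dtau = 0.1101


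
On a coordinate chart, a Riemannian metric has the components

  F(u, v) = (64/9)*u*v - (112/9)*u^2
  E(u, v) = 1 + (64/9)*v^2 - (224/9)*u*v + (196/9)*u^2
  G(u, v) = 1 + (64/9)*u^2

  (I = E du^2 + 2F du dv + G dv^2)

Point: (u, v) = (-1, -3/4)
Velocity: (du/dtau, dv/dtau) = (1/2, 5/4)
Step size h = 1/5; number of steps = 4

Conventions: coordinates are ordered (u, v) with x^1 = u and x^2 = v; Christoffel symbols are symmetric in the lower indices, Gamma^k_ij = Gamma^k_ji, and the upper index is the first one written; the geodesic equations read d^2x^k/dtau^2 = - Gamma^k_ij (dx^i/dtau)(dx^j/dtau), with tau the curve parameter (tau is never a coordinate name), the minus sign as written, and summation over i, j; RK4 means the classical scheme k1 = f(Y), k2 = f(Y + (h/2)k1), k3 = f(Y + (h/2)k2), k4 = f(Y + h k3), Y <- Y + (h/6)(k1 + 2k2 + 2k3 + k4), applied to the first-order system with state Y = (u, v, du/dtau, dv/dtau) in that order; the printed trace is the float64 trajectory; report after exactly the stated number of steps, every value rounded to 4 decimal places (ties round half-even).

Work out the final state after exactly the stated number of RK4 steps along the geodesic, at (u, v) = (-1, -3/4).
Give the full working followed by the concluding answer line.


f(Y) = (du/dtau, dv/dtau, -Gamma^u_ij Y'^i Y'^j, -Gamma^v_ij Y'^i Y'^j) with the Gammas evaluated at the stage position; h = 0.200000; intermediate values shown to 6 dp
step 0: u = -1.0000, v = -0.7500, du/dtau = 0.5000, dv/dtau = 1.2500
step 1:
  k1: at (u, v) = (-1.000000, -0.750000), (du/dtau, dv/dtau) = (0.500000, 1.250000); Gamma_uuu = -0.817518, Gamma_uuv = 0.467153, Gamma_uvv = 0.000000, Gamma_vuu = 0.817518, Gamma_vuv = -0.467153, Gamma_vvv = 0.000000; k1 = (0.500000, 1.250000, -0.379562, 0.379562)
  k2: at (u, v) = (-0.950000, -0.625000), (du/dtau, dv/dtau) = (0.462044, 1.287956); Gamma_uuu = -0.856616, Gamma_uuv = 0.489495, Gamma_uvv = 0.000000, Gamma_vuu = 0.784372, Gamma_vuv = -0.448212, Gamma_vvv = 0.000000; k2 = (0.462044, 1.287956, -0.399715, 0.366004)
  k3: at (u, v) = (-0.953796, -0.621204), (du/dtau, dv/dtau) = (0.460028, 1.286600); Gamma_uuu = -0.853558, Gamma_uuv = 0.487748, Gamma_uvv = 0.000000, Gamma_vuu = 0.776878, Gamma_vuv = -0.443930, Gamma_vvv = 0.000000; k3 = (0.460028, 1.286600, -0.396734, 0.361093)
  k4: at (u, v) = (-0.907994, -0.492680), (du/dtau, dv/dtau) = (0.420653, 1.322219); Gamma_uuu = -0.885355, Gamma_uuv = 0.505917, Gamma_uvv = 0.000000, Gamma_vuu = 0.733276, Gamma_vuv = -0.419015, Gamma_vvv = 0.000000; k4 = (0.420653, 1.322219, -0.406115, 0.336356)
  Y <- Y + (h/6)(k1 + 2k2 + 2k3 + k4): u = -0.9078, v = -0.4926, du/dtau = 0.4207, dv/dtau = 1.3223
step 2:
  k1: at (u, v) = (-0.907840, -0.492622), (du/dtau, dv/dtau) = (0.420714, 1.322337); Gamma_uuu = -0.885489, Gamma_uuv = 0.505994, Gamma_uvv = 0.000000, Gamma_vuu = 0.733404, Gamma_vuv = -0.419088, Gamma_vvv = 0.000000; k1 = (0.420714, 1.322337, -0.406263, 0.336486)
  k2: at (u, v) = (-0.865769, -0.360389), (du/dtau, dv/dtau) = (0.380088, 1.355986); Gamma_uuu = -0.908798, Gamma_uuv = 0.519313, Gamma_uvv = 0.000000, Gamma_vuu = 0.681393, Gamma_vuv = -0.389367, Gamma_vvv = 0.000000; k2 = (0.380088, 1.355986, -0.404010, 0.302916)
  k3: at (u, v) = (-0.869831, -0.357024), (du/dtau, dv/dtau) = (0.380313, 1.352629); Gamma_uuu = -0.904291, Gamma_uuv = 0.516738, Gamma_uvv = 0.000000, Gamma_vuu = 0.675072, Gamma_vuv = -0.385755, Gamma_vvv = 0.000000; k3 = (0.380313, 1.352629, -0.400848, 0.299241)
  k4: at (u, v) = (-0.831777, -0.222097), (du/dtau, dv/dtau) = (0.340545, 1.382185); Gamma_uuu = -0.917000, Gamma_uuv = 0.524000, Gamma_uvv = 0.000000, Gamma_vuu = 0.618347, Gamma_vuv = -0.353341, Gamma_vvv = 0.000000; k4 = (0.340545, 1.382185, -0.386944, 0.260922)
  Y <- Y + (h/6)(k1 + 2k2 + 2k3 + k4): u = -0.8318, v = -0.2219, du/dtau = 0.3406, dv/dtau = 1.3824
step 3:
  k1: at (u, v) = (-0.831771, -0.221897), (du/dtau, dv/dtau) = (0.340617, 1.382395); Gamma_uuu = -0.916962, Gamma_uuv = 0.523979, Gamma_uvv = 0.000000, Gamma_vuu = 0.618223, Gamma_vuv = -0.353270, Gamma_vvv = 0.000000; k1 = (0.340617, 1.382395, -0.387062, 0.260960)
  k2: at (u, v) = (-0.797710, -0.083658), (du/dtau, dv/dtau) = (0.301910, 1.408491); Gamma_uuu = -0.918933, Gamma_uuv = 0.525104, Gamma_uvv = 0.000000, Gamma_vuu = 0.558578, Gamma_vuv = -0.319188, Gamma_vvv = 0.000000; k2 = (0.301910, 1.408491, -0.362828, 0.220547)
  k3: at (u, v) = (-0.801580, -0.081048), (du/dtau, dv/dtau) = (0.304334, 1.404449); Gamma_uuu = -0.914198, Gamma_uuv = 0.522399, Gamma_uvv = 0.000000, Gamma_vuu = 0.554432, Gamma_vuv = -0.316819, Gamma_vvv = 0.000000; k3 = (0.304334, 1.404449, -0.361897, 0.219479)
  k4: at (u, v) = (-0.770905, 0.058993), (du/dtau, dv/dtau) = (0.268237, 1.426290); Gamma_uuu = -0.906732, Gamma_uuv = 0.518133, Gamma_uvv = 0.000000, Gamma_vuu = 0.496425, Gamma_vuv = -0.283672, Gamma_vvv = 0.000000; k4 = (0.268237, 1.426290, -0.331218, 0.181338)
  Y <- Y + (h/6)(k1 + 2k2 + 2k3 + k4): u = -0.7711, v = 0.0593, du/dtau = 0.2684, dv/dtau = 1.4265
step 4:
  k1: at (u, v) = (-0.771060, 0.059255), (du/dtau, dv/dtau) = (0.268359, 1.426473); Gamma_uuu = -0.906495, Gamma_uuv = 0.517997, Gamma_uvv = 0.000000, Gamma_vuu = 0.496207, Gamma_vuv = -0.283547, Gamma_vvv = 0.000000; k1 = (0.268359, 1.426473, -0.331303, 0.181352)
  k2: at (u, v) = (-0.744224, 0.201902), (du/dtau, dv/dtau) = (0.235229, 1.444608); Gamma_uuu = -0.890146, Gamma_uuv = 0.508655, Gamma_uvv = 0.000000, Gamma_vuu = 0.440385, Gamma_vuv = -0.251648, Gamma_vvv = 0.000000; k2 = (0.235229, 1.444608, -0.296441, 0.146659)
  k3: at (u, v) = (-0.747537, 0.203716), (du/dtau, dv/dtau) = (0.238715, 1.441139); Gamma_uuu = -0.886289, Gamma_uuv = 0.506451, Gamma_uvv = 0.000000, Gamma_vuu = 0.438211, Gamma_vuv = -0.250406, Gamma_vvv = 0.000000; k3 = (0.238715, 1.441139, -0.297955, 0.147319)
  k4: at (u, v) = (-0.723317, 0.347483), (du/dtau, dv/dtau) = (0.208768, 1.455937); Gamma_uuu = -0.864303, Gamma_uuv = 0.493887, Gamma_uvv = 0.000000, Gamma_vuu = 0.387510, Gamma_vuv = -0.221434, Gamma_vvv = 0.000000; k4 = (0.208768, 1.455937, -0.262567, 0.117722)
  Y <- Y + (h/6)(k1 + 2k2 + 2k3 + k4): u = -0.7236, v = 0.3477, du/dtau = 0.2089, dv/dtau = 1.4560

Answer: u = -0.7236, v = 0.3477, du/dtau = 0.2089, dv/dtau = 1.4560


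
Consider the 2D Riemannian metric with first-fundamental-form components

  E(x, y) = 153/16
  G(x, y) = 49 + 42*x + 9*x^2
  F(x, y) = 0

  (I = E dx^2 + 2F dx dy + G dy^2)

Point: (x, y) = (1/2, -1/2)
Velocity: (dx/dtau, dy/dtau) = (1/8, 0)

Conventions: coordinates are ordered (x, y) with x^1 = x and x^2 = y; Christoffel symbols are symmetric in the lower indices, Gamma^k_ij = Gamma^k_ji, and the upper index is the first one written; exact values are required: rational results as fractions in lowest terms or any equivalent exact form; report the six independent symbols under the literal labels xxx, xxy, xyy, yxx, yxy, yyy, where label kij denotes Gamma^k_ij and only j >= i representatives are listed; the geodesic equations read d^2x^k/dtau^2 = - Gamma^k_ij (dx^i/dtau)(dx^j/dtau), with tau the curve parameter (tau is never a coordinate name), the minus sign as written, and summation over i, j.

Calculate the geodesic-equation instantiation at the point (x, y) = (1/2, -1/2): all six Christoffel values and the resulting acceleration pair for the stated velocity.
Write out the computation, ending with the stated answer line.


E = 153/16, F = 0, G = 289/4 at the point
E_x = 0, E_y = 0, F_x = 0, F_y = 0, G_x = 51, G_y = 0
EG - F^2 = 44217/64;  g^inv = (64/44217) * [[289/4, 0], [0, 153/16]]
first-kind symbols [ij,l] = (1/2)(d_i g_jl + d_j g_il - d_l g_ij): [xx,x] = E_x/2 = 0, [xx,y] = F_x - E_y/2 = 0, [xy,x] = E_y/2 = 0, [xy,y] = G_x/2 = 51/2, [yy,x] = F_y - G_x/2 = -51/2, [yy,y] = G_y/2 = 0
Gamma^x_ij = (G*[ij,x] - F*[ij,y])/(EG - F^2), Gamma^y_ij = (E*[ij,y] - F*[ij,x])/(EG - F^2)
Gamma_xxx = 0, Gamma_xxy = 0, Gamma_xyy = -8/3, Gamma_yxx = 0, Gamma_yxy = 6/17, Gamma_yyy = 0
d^2x/dtau^2 = -(Gamma_xxx*(1/8)^2 + 2*Gamma_xxy*(1/8)*(0) + Gamma_xyy*(0)^2) = 0
d^2y/dtau^2 = -(Gamma_yxx*(1/8)^2 + 2*Gamma_yxy*(1/8)*(0) + Gamma_yyy*(0)^2) = 0

Answer: Gamma_xxx = 0, Gamma_xxy = 0, Gamma_xyy = -8/3, Gamma_yxx = 0, Gamma_yxy = 6/17, Gamma_yyy = 0; accelerations (d^2x/dtau^2, d^2y/dtau^2) = (0, 0)


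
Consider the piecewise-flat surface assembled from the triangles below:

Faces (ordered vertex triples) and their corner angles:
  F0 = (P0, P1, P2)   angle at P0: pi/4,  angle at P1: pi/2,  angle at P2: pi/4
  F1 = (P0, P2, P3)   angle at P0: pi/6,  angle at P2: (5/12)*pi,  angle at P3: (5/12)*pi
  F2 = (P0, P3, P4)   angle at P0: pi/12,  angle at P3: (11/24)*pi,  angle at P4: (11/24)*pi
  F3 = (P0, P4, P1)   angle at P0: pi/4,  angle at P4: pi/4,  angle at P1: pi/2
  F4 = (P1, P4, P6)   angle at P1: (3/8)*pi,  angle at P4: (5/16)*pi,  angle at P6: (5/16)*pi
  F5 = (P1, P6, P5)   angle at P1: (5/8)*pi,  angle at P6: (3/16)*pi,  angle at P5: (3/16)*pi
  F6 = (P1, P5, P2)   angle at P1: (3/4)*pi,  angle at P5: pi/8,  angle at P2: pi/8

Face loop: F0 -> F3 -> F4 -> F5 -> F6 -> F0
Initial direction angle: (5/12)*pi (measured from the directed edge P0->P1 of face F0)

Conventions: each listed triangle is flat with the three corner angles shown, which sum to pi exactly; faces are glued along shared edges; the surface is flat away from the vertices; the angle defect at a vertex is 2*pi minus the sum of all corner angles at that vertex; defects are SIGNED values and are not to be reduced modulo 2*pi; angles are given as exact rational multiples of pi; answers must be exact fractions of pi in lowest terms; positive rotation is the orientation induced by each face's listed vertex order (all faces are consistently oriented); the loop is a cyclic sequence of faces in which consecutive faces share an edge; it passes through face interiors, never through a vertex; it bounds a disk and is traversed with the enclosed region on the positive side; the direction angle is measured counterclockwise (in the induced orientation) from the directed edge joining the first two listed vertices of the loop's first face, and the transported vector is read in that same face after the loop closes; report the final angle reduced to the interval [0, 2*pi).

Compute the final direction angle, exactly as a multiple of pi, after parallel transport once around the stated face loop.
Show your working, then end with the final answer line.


enclosed vertex P1: corner angles sum to (11/4)*pi, defect = 2*pi - (11/4)*pi = (-3/4)*pi
adding the enclosed defects to the starting angle (mod 2*pi, induced orientation) gives the holonomy
final angle = (5/12)*pi - (3/4)*pi = (5/3)*pi (mod 2*pi)

Answer: final direction angle = (5/3)*pi


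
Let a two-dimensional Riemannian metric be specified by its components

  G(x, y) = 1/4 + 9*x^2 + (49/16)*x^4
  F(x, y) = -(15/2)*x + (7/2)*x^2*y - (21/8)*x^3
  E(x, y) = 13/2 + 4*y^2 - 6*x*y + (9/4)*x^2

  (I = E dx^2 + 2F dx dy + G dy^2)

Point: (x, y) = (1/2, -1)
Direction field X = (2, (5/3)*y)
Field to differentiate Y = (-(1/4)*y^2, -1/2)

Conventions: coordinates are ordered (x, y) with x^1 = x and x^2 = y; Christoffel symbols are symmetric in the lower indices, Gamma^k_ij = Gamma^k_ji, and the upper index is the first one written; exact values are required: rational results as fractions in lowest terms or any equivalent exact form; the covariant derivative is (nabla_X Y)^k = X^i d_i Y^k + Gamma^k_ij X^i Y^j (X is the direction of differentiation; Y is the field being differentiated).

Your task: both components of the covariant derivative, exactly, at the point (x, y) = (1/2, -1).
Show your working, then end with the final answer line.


E = 225/16, F = -317/64, G = 689/256 at the point
E_x = 33/4, E_y = -11, F_x = -415/32, F_y = 7/8, G_x = 337/32, G_y = 0
EG - F^2 = 6817/512;  g^inv = (512/6817) * [[689/256, 317/64], [317/64, 225/16]]
first-kind symbols [ij,l] = (1/2)(d_i g_jl + d_j g_il - d_l g_ij): [xx,x] = E_x/2 = 33/8, [xx,y] = F_x - E_y/2 = -239/32, [xy,x] = E_y/2 = -11/2, [xy,y] = G_x/2 = 337/64, [yy,x] = F_y - G_x/2 = -281/64, [yy,y] = G_y/2 = 0
Gamma^x_ij = (G*[ij,x] - F*[ij,y])/(EG - F^2), Gamma^y_ij = (E*[ij,y] - F*[ij,x])/(EG - F^2)
Gamma_xxx = -26513/13634, Gamma_xxy = 46197/54536, Gamma_xyy = -193609/218144, Gamma_yxx = -43314/6817, Gamma_yxy = 47929/13634, Gamma_yyy = -89077/54536
X = (2, -5/3), Y = (-1/4, -1/2) at the point

Answer: (nabla_X Y)^x = -477633/436288, (nabla_X Y)^y = -76855/327216


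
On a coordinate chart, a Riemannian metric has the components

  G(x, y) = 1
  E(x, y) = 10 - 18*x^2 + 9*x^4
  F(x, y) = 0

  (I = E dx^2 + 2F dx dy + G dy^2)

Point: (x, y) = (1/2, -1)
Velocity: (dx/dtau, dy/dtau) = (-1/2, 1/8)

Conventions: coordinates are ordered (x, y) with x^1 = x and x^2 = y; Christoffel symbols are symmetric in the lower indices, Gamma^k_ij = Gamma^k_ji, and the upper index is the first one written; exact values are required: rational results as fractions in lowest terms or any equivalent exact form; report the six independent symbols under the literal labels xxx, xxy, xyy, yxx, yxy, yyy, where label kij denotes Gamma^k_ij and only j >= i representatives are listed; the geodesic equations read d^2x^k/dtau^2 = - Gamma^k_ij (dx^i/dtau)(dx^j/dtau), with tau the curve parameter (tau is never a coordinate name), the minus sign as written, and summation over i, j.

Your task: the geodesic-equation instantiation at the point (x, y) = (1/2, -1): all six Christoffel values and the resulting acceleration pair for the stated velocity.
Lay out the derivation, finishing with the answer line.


E = 97/16, F = 0, G = 1 at the point
E_x = -27/2, E_y = 0, F_x = 0, F_y = 0, G_x = 0, G_y = 0
EG - F^2 = 97/16;  g^inv = (16/97) * [[1, 0], [0, 97/16]]
first-kind symbols [ij,l] = (1/2)(d_i g_jl + d_j g_il - d_l g_ij): [xx,x] = E_x/2 = -27/4, [xx,y] = F_x - E_y/2 = 0, [xy,x] = E_y/2 = 0, [xy,y] = G_x/2 = 0, [yy,x] = F_y - G_x/2 = 0, [yy,y] = G_y/2 = 0
Gamma^x_ij = (G*[ij,x] - F*[ij,y])/(EG - F^2), Gamma^y_ij = (E*[ij,y] - F*[ij,x])/(EG - F^2)
Gamma_xxx = -108/97, Gamma_xxy = 0, Gamma_xyy = 0, Gamma_yxx = 0, Gamma_yxy = 0, Gamma_yyy = 0
d^2x/dtau^2 = -(Gamma_xxx*(-1/2)^2 + 2*Gamma_xxy*(-1/2)*(1/8) + Gamma_xyy*(1/8)^2) = 27/97
d^2y/dtau^2 = -(Gamma_yxx*(-1/2)^2 + 2*Gamma_yxy*(-1/2)*(1/8) + Gamma_yyy*(1/8)^2) = 0

Answer: Gamma_xxx = -108/97, Gamma_xxy = 0, Gamma_xyy = 0, Gamma_yxx = 0, Gamma_yxy = 0, Gamma_yyy = 0; accelerations (d^2x/dtau^2, d^2y/dtau^2) = (27/97, 0)


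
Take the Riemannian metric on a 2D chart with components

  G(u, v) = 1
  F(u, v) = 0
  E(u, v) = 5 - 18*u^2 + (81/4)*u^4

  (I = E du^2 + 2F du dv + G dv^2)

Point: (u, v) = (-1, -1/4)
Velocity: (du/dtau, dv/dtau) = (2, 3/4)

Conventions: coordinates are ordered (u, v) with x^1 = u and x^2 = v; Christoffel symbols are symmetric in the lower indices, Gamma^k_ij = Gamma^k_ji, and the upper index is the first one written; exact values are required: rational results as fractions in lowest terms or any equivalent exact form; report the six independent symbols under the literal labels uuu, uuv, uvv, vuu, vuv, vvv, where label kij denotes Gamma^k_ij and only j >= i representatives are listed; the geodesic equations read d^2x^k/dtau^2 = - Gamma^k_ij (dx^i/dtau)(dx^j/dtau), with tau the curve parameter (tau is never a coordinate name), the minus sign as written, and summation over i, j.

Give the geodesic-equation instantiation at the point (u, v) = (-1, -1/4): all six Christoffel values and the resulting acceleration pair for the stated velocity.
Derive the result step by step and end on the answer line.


E = 29/4, F = 0, G = 1 at the point
E_u = -45, E_v = 0, F_u = 0, F_v = 0, G_u = 0, G_v = 0
EG - F^2 = 29/4;  g^inv = (4/29) * [[1, 0], [0, 29/4]]
first-kind symbols [ij,l] = (1/2)(d_i g_jl + d_j g_il - d_l g_ij): [uu,u] = E_u/2 = -45/2, [uu,v] = F_u - E_v/2 = 0, [uv,u] = E_v/2 = 0, [uv,v] = G_u/2 = 0, [vv,u] = F_v - G_u/2 = 0, [vv,v] = G_v/2 = 0
Gamma^u_ij = (G*[ij,u] - F*[ij,v])/(EG - F^2), Gamma^v_ij = (E*[ij,v] - F*[ij,u])/(EG - F^2)
Gamma_uuu = -90/29, Gamma_uuv = 0, Gamma_uvv = 0, Gamma_vuu = 0, Gamma_vuv = 0, Gamma_vvv = 0
d^2u/dtau^2 = -(Gamma_uuu*(2)^2 + 2*Gamma_uuv*(2)*(3/4) + Gamma_uvv*(3/4)^2) = 360/29
d^2v/dtau^2 = -(Gamma_vuu*(2)^2 + 2*Gamma_vuv*(2)*(3/4) + Gamma_vvv*(3/4)^2) = 0

Answer: Gamma_uuu = -90/29, Gamma_uuv = 0, Gamma_uvv = 0, Gamma_vuu = 0, Gamma_vuv = 0, Gamma_vvv = 0; accelerations (d^2u/dtau^2, d^2v/dtau^2) = (360/29, 0)


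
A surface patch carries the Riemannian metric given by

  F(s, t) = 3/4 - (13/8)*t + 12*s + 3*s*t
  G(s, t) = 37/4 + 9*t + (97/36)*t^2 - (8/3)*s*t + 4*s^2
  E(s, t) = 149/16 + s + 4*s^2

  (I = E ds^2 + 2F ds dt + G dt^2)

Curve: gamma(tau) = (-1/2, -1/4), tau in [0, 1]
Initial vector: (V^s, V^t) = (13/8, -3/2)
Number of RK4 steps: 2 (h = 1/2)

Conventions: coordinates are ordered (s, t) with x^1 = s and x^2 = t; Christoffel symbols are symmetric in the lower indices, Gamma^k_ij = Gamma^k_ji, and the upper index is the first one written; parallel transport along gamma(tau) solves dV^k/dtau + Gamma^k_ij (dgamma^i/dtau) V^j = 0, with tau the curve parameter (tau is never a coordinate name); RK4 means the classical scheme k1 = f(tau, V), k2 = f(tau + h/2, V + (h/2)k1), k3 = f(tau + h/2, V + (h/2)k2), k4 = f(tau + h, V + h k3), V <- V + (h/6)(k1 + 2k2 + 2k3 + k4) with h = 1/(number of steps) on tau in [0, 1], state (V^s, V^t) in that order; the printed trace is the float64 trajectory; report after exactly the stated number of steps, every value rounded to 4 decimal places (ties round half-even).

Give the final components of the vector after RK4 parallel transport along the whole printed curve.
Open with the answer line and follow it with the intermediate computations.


Answer: V^s = 1.6250, V^t = -1.5000

gamma'(tau) = (0, 0); f(tau, V)^k = -Gamma^k_ij(gamma(tau)) gamma'^i(tau) V^j; h = 1/2; intermediate values shown to 6 dp
curve data and Christoffel symbols at the stage parameters:
  tau = 0.000000: gamma = (-0.500000, -0.250000), gamma' = (0.000000, 0.000000); Gamma_sss = 0.676850, Gamma_sst = -0.130867, Gamma_stt = 0.152028, Gamma_tss = 1.821895, Gamma_tst = -0.287359, Gamma_ttt = 0.660164
  tau = 0.250000: gamma = (-0.500000, -0.250000), gamma' = (0.000000, 0.000000); Gamma_sss = 0.676850, Gamma_sst = -0.130867, Gamma_stt = 0.152028, Gamma_tss = 1.821895, Gamma_tst = -0.287359, Gamma_ttt = 0.660164
  tau = 0.500000: gamma = (-0.500000, -0.250000), gamma' = (0.000000, 0.000000); Gamma_sss = 0.676850, Gamma_sst = -0.130867, Gamma_stt = 0.152028, Gamma_tss = 1.821895, Gamma_tst = -0.287359, Gamma_ttt = 0.660164
  tau = 0.750000: gamma = (-0.500000, -0.250000), gamma' = (0.000000, 0.000000); Gamma_sss = 0.676850, Gamma_sst = -0.130867, Gamma_stt = 0.152028, Gamma_tss = 1.821895, Gamma_tst = -0.287359, Gamma_ttt = 0.660164
  tau = 1.000000: gamma = (-0.500000, -0.250000), gamma' = (0.000000, 0.000000); Gamma_sss = 0.676850, Gamma_sst = -0.130867, Gamma_stt = 0.152028, Gamma_tss = 1.821895, Gamma_tst = -0.287359, Gamma_ttt = 0.660164
step 0: V^s = 1.6250, V^t = -1.5000
step 1: k1 = (0.000000, 0.000000), k2 = (0.000000, 0.000000), k3 = (0.000000, 0.000000), k4 = (0.000000, 0.000000); V <- V + (h/6)(k1 + 2k2 + 2k3 + k4): V^s = 1.6250, V^t = -1.5000
step 2: k1 = (0.000000, 0.000000), k2 = (0.000000, 0.000000), k3 = (0.000000, 0.000000), k4 = (0.000000, 0.000000); V <- V + (h/6)(k1 + 2k2 + 2k3 + k4): V^s = 1.6250, V^t = -1.5000


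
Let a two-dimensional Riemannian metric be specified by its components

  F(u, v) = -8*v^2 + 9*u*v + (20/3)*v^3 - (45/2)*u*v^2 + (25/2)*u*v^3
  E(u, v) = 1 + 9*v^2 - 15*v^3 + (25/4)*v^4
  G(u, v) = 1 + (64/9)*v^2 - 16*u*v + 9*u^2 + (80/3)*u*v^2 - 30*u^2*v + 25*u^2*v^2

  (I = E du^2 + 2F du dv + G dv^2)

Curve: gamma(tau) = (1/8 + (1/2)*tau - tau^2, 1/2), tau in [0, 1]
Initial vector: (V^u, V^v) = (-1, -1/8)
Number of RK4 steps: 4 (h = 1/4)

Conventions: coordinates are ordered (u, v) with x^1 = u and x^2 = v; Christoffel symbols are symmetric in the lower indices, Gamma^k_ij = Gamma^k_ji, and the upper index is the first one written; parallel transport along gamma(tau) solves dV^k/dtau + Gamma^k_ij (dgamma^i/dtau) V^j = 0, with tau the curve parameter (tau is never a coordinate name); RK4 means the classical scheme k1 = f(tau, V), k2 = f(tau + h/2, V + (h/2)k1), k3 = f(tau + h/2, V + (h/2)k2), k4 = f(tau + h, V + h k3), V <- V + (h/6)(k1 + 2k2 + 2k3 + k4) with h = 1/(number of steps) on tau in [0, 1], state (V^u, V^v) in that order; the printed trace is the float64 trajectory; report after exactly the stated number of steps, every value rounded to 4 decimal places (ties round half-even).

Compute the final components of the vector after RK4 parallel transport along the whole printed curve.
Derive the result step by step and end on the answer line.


gamma'(tau) = (1/2 - 2*tau, 0); f(tau, V)^k = -Gamma^k_ij(gamma(tau)) gamma'^i(tau) V^j; h = 1/4; intermediate values shown to 6 dp
curve data and Christoffel symbols at the stage parameters:
  tau = 0.000000: gamma = (0.125000, 0.500000), gamma' = (0.500000, 0.000000); Gamma_uuu = 0.000000, Gamma_uuv = 0.129413, Gamma_uvv = -0.851971, Gamma_vuu = 0.000000, Gamma_vuv = -0.187957, Gamma_vvv = 1.237386
  tau = 0.125000: gamma = (0.171875, 0.500000), gamma' = (0.250000, 0.000000); Gamma_uuu = 0.000000, Gamma_uuv = 0.131713, Gamma_uvv = -0.928850, Gamma_vuu = 0.000000, Gamma_vuv = -0.187769, Gamma_vvv = 1.324163
  tau = 0.250000: gamma = (0.187500, 0.500000), gamma' = (0.000000, 0.000000); Gamma_uuu = 0.000000, Gamma_uuv = 0.132488, Gamma_uvv = -0.955016, Gamma_vuu = 0.000000, Gamma_vuv = -0.187691, Gamma_vvv = 1.352939
  tau = 0.375000: gamma = (0.171875, 0.500000), gamma' = (-0.250000, 0.000000); Gamma_uuu = 0.000000, Gamma_uuv = 0.131713, Gamma_uvv = -0.928850, Gamma_vuu = 0.000000, Gamma_vuv = -0.187769, Gamma_vvv = 1.324163
  tau = 0.500000: gamma = (0.125000, 0.500000), gamma' = (-0.500000, 0.000000); Gamma_uuu = 0.000000, Gamma_uuv = 0.129413, Gamma_uvv = -0.851971, Gamma_vuu = 0.000000, Gamma_vuv = -0.187957, Gamma_vvv = 1.237386
  tau = 0.625000: gamma = (0.046875, 0.500000), gamma' = (-0.750000, 0.000000); Gamma_uuu = 0.000000, Gamma_uuv = 0.125666, Gamma_uvv = -0.729124, Gamma_vuu = 0.000000, Gamma_vuv = -0.188125, Gamma_vvv = 1.091516
  tau = 0.750000: gamma = (-0.062500, 0.500000), gamma' = (-1.000000, 0.000000); Gamma_uuu = 0.000000, Gamma_uuv = 0.120599, Gamma_uvv = -0.567822, Gamma_vuu = 0.000000, Gamma_vuv = -0.188078, Gamma_vvv = 0.885532
  tau = 0.875000: gamma = (-0.203125, 0.500000), gamma' = (-1.250000, 0.000000); Gamma_uuu = 0.000000, Gamma_uuv = 0.114393, Gamma_uvv = -0.377734, Gamma_vuu = 0.000000, Gamma_vuv = -0.187590, Gamma_vvv = 0.619438
  tau = 1.000000: gamma = (-0.375000, 0.500000), gamma' = (-1.500000, 0.000000); Gamma_uuu = 0.000000, Gamma_uuv = 0.107268, Gamma_uvv = -0.169841, Gamma_vuu = 0.000000, Gamma_vuv = -0.186442, Gamma_vvv = 0.295201
step 0: V^u = -1.0000, V^v = -0.1250
step 1: k1 = (0.008088, -0.011747), k2 = (0.004164, -0.005937), k3 = (0.004140, -0.005903), k4 = (0.000000, 0.000000); V <- V + (h/6)(k1 + 2k2 + 2k3 + k4): V^u = -0.9990, V^v = -0.1265
step 2: k1 = (0.000000, 0.000000), k2 = (-0.004165, 0.005937), k3 = (-0.004140, 0.005902), k4 = (-0.008088, 0.011747); V <- V + (h/6)(k1 + 2k2 + 2k3 + k4): V^u = -1.0000, V^v = -0.1250
step 3: k1 = (-0.008088, 0.011747), k2 = (-0.011643, 0.017430), k3 = (-0.011576, 0.017329), k4 = (-0.014552, 0.022695); V <- V + (h/6)(k1 + 2k2 + 2k3 + k4): V^u = -1.0029, V^v = -0.1207
step 4: k1 = (-0.014553, 0.022695), k2 = (-0.016849, 0.027630), k3 = (-0.016761, 0.027485), k4 = (-0.018310, 0.031825); V <- V + (h/6)(k1 + 2k2 + 2k3 + k4): V^u = -1.0070, V^v = -0.1138

Answer: V^u = -1.0070, V^v = -0.1138


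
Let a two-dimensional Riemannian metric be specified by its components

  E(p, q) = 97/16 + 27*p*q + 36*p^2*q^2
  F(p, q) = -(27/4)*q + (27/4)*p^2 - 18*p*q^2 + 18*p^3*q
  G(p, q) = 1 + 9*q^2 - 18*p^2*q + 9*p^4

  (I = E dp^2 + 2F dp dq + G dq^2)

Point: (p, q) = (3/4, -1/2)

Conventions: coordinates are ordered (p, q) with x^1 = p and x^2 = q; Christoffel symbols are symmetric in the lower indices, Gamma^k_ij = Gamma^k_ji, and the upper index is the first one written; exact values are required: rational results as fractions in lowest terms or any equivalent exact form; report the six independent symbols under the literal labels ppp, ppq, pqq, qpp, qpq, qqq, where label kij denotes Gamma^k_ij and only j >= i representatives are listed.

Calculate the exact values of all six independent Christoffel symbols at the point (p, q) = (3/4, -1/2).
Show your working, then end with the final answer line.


E = 1, F = 0, G = 2857/256 at the point
E_p = 0, E_q = 0, F_p = -153/16, F_q = 459/32, G_p = 459/16, G_q = -153/8
EG - F^2 = 2857/256;  g^inv = (256/2857) * [[2857/256, 0], [0, 1]]
first-kind symbols [ij,l] = (1/2)(d_i g_jl + d_j g_il - d_l g_ij): [pp,p] = E_p/2 = 0, [pp,q] = F_p - E_q/2 = -153/16, [pq,p] = E_q/2 = 0, [pq,q] = G_p/2 = 459/32, [qq,p] = F_q - G_p/2 = 0, [qq,q] = G_q/2 = -153/16
Gamma^p_ij = (G*[ij,p] - F*[ij,q])/(EG - F^2), Gamma^q_ij = (E*[ij,q] - F*[ij,p])/(EG - F^2)

Answer: Gamma_ppp = 0, Gamma_ppq = 0, Gamma_pqq = 0, Gamma_qpp = -2448/2857, Gamma_qpq = 3672/2857, Gamma_qqq = -2448/2857


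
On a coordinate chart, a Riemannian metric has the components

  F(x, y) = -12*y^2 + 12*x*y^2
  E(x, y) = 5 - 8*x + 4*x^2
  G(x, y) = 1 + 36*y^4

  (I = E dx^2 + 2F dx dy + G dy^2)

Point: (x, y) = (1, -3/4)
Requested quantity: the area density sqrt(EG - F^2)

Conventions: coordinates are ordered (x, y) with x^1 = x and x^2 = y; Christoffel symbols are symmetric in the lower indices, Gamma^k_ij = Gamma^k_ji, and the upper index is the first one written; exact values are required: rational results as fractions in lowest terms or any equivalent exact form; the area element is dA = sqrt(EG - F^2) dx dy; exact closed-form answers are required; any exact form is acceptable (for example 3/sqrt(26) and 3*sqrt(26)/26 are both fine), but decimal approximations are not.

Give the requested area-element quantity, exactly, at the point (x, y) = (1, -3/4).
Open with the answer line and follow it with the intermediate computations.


Answer: sqrt(EG - F^2) = sqrt(793)/8

E = 1, F = 0, G = 793/64; EG - F^2 = 793/64


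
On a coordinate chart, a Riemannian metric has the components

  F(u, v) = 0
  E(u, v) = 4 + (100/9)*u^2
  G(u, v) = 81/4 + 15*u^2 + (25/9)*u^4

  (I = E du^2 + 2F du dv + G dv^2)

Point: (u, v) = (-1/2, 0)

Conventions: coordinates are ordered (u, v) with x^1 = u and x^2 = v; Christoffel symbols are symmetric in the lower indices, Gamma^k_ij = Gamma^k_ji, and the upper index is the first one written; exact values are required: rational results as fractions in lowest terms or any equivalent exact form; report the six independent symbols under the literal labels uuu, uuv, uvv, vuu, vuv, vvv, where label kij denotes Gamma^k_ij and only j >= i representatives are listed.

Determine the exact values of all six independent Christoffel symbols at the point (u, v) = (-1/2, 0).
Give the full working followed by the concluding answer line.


E = 61/9, F = 0, G = 3481/144 at the point
E_u = -100/9, E_v = 0, F_u = 0, F_v = 0, G_u = -295/18, G_v = 0
EG - F^2 = 212341/1296;  g^inv = (1296/212341) * [[3481/144, 0], [0, 61/9]]
first-kind symbols [ij,l] = (1/2)(d_i g_jl + d_j g_il - d_l g_ij): [uu,u] = E_u/2 = -50/9, [uu,v] = F_u - E_v/2 = 0, [uv,u] = E_v/2 = 0, [uv,v] = G_u/2 = -295/36, [vv,u] = F_v - G_u/2 = 295/36, [vv,v] = G_v/2 = 0
Gamma^u_ij = (G*[ij,u] - F*[ij,v])/(EG - F^2), Gamma^v_ij = (E*[ij,v] - F*[ij,u])/(EG - F^2)

Answer: Gamma_uuu = -50/61, Gamma_uuv = 0, Gamma_uvv = 295/244, Gamma_vuu = 0, Gamma_vuv = -20/59, Gamma_vvv = 0


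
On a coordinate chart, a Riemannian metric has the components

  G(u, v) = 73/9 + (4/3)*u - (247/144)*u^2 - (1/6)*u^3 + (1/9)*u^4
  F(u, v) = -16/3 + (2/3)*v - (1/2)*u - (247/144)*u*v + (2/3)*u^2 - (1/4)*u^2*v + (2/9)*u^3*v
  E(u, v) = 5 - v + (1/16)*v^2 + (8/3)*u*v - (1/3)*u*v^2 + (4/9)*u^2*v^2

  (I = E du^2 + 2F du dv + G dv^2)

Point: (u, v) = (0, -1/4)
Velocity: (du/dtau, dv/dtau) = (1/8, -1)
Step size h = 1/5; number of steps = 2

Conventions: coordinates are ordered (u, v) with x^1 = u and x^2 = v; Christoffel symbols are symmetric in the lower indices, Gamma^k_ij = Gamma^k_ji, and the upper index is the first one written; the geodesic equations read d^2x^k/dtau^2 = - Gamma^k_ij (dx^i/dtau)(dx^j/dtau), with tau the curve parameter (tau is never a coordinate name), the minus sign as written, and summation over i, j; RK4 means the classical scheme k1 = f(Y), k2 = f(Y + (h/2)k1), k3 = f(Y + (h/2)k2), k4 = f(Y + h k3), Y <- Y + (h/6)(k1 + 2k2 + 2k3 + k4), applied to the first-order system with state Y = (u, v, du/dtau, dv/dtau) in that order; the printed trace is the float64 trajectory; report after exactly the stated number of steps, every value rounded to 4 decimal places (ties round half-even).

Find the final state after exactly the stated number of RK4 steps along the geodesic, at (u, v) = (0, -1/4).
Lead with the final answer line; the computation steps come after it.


Answer: u = 0.0493, v = -0.6491, du/dtau = 0.1215, dv/dtau = -0.9955

f(Y) = (du/dtau, dv/dtau, -Gamma^u_ij Y'^i Y'^j, -Gamma^v_ij Y'^i Y'^j) with the Gammas evaluated at the stage position; h = 0.200000; intermediate values shown to 6 dp
step 0: u = 0.0000, v = -0.2500, du/dtau = 0.1250, dv/dtau = -1.0000
step 1:
  k1: at (u, v) = (0.000000, -0.250000), (du/dtau, dv/dtau) = (0.125000, -1.000000); Gamma_uuu = -0.027800, Gamma_uuv = -0.041700, Gamma_uvv = 0.000000, Gamma_vuu = 0.035944, Gamma_vuv = 0.053916, Gamma_vvv = 0.000000; k1 = (0.125000, -1.000000, -0.009991, 0.012917)
  k2: at (u, v) = (0.012500, -0.350000), (du/dtau, dv/dtau) = (0.124001, -0.998708); Gamma_uuu = -0.038996, Gamma_uuv = -0.040389, Gamma_uvv = 0.000000, Gamma_vuu = 0.049943, Gamma_vuv = 0.051727, Gamma_vvv = 0.000000; k2 = (0.124001, -0.998708, -0.009404, 0.012044)
  k3: at (u, v) = (0.012400, -0.349871), (du/dtau, dv/dtau) = (0.124060, -0.998796); Gamma_uuu = -0.038982, Gamma_uuv = -0.040401, Gamma_uvv = 0.000000, Gamma_vuu = 0.049925, Gamma_vuv = 0.051741, Gamma_vvv = 0.000000; k3 = (0.124060, -0.998796, -0.009412, 0.012054)
  k4: at (u, v) = (0.024812, -0.449759), (du/dtau, dv/dtau) = (0.123118, -0.997589); Gamma_uuu = -0.050195, Gamma_uuv = -0.039083, Gamma_uvv = 0.000000, Gamma_vuu = 0.063732, Gamma_vuv = 0.049622, Gamma_vvv = 0.000000; k4 = (0.123118, -0.997589, -0.008839, 0.011223)
  Y <- Y + (h/6)(k1 + 2k2 + 2k3 + k4): u = 0.0248, v = -0.4498, du/dtau = 0.1231, dv/dtau = -0.9976
step 2:
  k1: at (u, v) = (0.024808, -0.449753), (du/dtau, dv/dtau) = (0.123118, -0.997589); Gamma_uuu = -0.050195, Gamma_uuv = -0.039083, Gamma_uvv = 0.000000, Gamma_vuu = 0.063731, Gamma_vuv = 0.049623, Gamma_vvv = 0.000000; k1 = (0.123118, -0.997589, -0.008840, 0.011223)
  k2: at (u, v) = (0.037120, -0.549512), (du/dtau, dv/dtau) = (0.122234, -0.996466); Gamma_uuu = -0.061414, Gamma_uuv = -0.037762, Gamma_uvv = 0.000000, Gamma_vuu = 0.077367, Gamma_vuv = 0.047571, Gamma_vvv = 0.000000; k2 = (0.122234, -0.996466, -0.008281, 0.010433)
  k3: at (u, v) = (0.037031, -0.549400), (du/dtau, dv/dtau) = (0.122290, -0.996546); Gamma_uuu = -0.061402, Gamma_uuv = -0.037772, Gamma_uvv = 0.000000, Gamma_vuu = 0.077351, Gamma_vuv = 0.047583, Gamma_vvv = 0.000000; k3 = (0.122290, -0.996546, -0.008288, 0.010441)
  k4: at (u, v) = (0.049266, -0.649062), (du/dtau, dv/dtau) = (0.121460, -0.995501); Gamma_uuu = -0.072624, Gamma_uuv = -0.036446, Gamma_uvv = 0.000000, Gamma_vuu = 0.090847, Gamma_vuv = 0.045592, Gamma_vvv = 0.000000; k4 = (0.121460, -0.995501, -0.007742, 0.009685)
  Y <- Y + (h/6)(k1 + 2k2 + 2k3 + k4): u = 0.0493, v = -0.6491, du/dtau = 0.1215, dv/dtau = -0.9955
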